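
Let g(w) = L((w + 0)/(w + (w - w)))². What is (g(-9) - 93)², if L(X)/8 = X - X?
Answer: 8649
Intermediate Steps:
L(X) = 0 (L(X) = 8*(X - X) = 8*0 = 0)
g(w) = 0 (g(w) = 0² = 0)
(g(-9) - 93)² = (0 - 93)² = (-93)² = 8649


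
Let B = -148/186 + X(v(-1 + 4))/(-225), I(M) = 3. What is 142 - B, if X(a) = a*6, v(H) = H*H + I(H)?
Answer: 332744/2325 ≈ 143.12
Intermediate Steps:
v(H) = 3 + H² (v(H) = H*H + 3 = H² + 3 = 3 + H²)
X(a) = 6*a
B = -2594/2325 (B = -148/186 + (6*(3 + (-1 + 4)²))/(-225) = -148*1/186 + (6*(3 + 3²))*(-1/225) = -74/93 + (6*(3 + 9))*(-1/225) = -74/93 + (6*12)*(-1/225) = -74/93 + 72*(-1/225) = -74/93 - 8/25 = -2594/2325 ≈ -1.1157)
142 - B = 142 - 1*(-2594/2325) = 142 + 2594/2325 = 332744/2325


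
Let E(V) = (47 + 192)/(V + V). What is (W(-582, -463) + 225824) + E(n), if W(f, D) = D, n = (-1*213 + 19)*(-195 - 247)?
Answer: 38648510295/171496 ≈ 2.2536e+5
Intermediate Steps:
n = 85748 (n = (-213 + 19)*(-442) = -194*(-442) = 85748)
E(V) = 239/(2*V) (E(V) = 239/((2*V)) = 239*(1/(2*V)) = 239/(2*V))
(W(-582, -463) + 225824) + E(n) = (-463 + 225824) + (239/2)/85748 = 225361 + (239/2)*(1/85748) = 225361 + 239/171496 = 38648510295/171496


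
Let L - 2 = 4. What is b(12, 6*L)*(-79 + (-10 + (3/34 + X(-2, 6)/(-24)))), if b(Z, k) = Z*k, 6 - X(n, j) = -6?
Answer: -656640/17 ≈ -38626.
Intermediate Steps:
L = 6 (L = 2 + 4 = 6)
X(n, j) = 12 (X(n, j) = 6 - 1*(-6) = 6 + 6 = 12)
b(12, 6*L)*(-79 + (-10 + (3/34 + X(-2, 6)/(-24)))) = (12*(6*6))*(-79 + (-10 + (3/34 + 12/(-24)))) = (12*36)*(-79 + (-10 + (3*(1/34) + 12*(-1/24)))) = 432*(-79 + (-10 + (3/34 - 1/2))) = 432*(-79 + (-10 - 7/17)) = 432*(-79 - 177/17) = 432*(-1520/17) = -656640/17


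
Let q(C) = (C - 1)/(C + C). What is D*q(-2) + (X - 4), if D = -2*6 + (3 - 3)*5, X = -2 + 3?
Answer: -12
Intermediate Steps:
X = 1
q(C) = (-1 + C)/(2*C) (q(C) = (-1 + C)/((2*C)) = (-1 + C)*(1/(2*C)) = (-1 + C)/(2*C))
D = -12 (D = -12 + 0*5 = -12 + 0 = -12)
D*q(-2) + (X - 4) = -6*(-1 - 2)/(-2) + (1 - 4) = -6*(-1)*(-3)/2 - 3 = -12*¾ - 3 = -9 - 3 = -12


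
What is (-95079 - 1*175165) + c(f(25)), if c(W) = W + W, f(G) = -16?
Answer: -270276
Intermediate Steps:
c(W) = 2*W
(-95079 - 1*175165) + c(f(25)) = (-95079 - 1*175165) + 2*(-16) = (-95079 - 175165) - 32 = -270244 - 32 = -270276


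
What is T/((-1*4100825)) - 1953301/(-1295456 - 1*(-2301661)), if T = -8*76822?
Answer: -1478351225849/825254123825 ≈ -1.7914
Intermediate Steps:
T = -614576
T/((-1*4100825)) - 1953301/(-1295456 - 1*(-2301661)) = -614576/((-1*4100825)) - 1953301/(-1295456 - 1*(-2301661)) = -614576/(-4100825) - 1953301/(-1295456 + 2301661) = -614576*(-1/4100825) - 1953301/1006205 = 614576/4100825 - 1953301*1/1006205 = 614576/4100825 - 1953301/1006205 = -1478351225849/825254123825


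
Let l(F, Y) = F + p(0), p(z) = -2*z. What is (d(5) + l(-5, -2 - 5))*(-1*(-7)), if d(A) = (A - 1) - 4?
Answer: -35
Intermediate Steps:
d(A) = -5 + A (d(A) = (-1 + A) - 4 = -5 + A)
l(F, Y) = F (l(F, Y) = F - 2*0 = F + 0 = F)
(d(5) + l(-5, -2 - 5))*(-1*(-7)) = ((-5 + 5) - 5)*(-1*(-7)) = (0 - 5)*7 = -5*7 = -35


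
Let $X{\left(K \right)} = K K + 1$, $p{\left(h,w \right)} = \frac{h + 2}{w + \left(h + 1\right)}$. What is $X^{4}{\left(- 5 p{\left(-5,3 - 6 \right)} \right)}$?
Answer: $\frac{5636405776}{5764801} \approx 977.73$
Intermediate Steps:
$p{\left(h,w \right)} = \frac{2 + h}{1 + h + w}$ ($p{\left(h,w \right)} = \frac{2 + h}{w + \left(1 + h\right)} = \frac{2 + h}{1 + h + w}$)
$X{\left(K \right)} = 1 + K^{2}$ ($X{\left(K \right)} = K^{2} + 1 = 1 + K^{2}$)
$X^{4}{\left(- 5 p{\left(-5,3 - 6 \right)} \right)} = \left(1 + \left(- 5 \frac{2 - 5}{1 - 5 + \left(3 - 6\right)}\right)^{2}\right)^{4} = \left(1 + \left(- 5 \frac{1}{1 - 5 + \left(3 - 6\right)} \left(-3\right)\right)^{2}\right)^{4} = \left(1 + \left(- 5 \frac{1}{1 - 5 - 3} \left(-3\right)\right)^{2}\right)^{4} = \left(1 + \left(- 5 \frac{1}{-7} \left(-3\right)\right)^{2}\right)^{4} = \left(1 + \left(- 5 \left(\left(- \frac{1}{7}\right) \left(-3\right)\right)\right)^{2}\right)^{4} = \left(1 + \left(\left(-5\right) \frac{3}{7}\right)^{2}\right)^{4} = \left(1 + \left(- \frac{15}{7}\right)^{2}\right)^{4} = \left(1 + \frac{225}{49}\right)^{4} = \left(\frac{274}{49}\right)^{4} = \frac{5636405776}{5764801}$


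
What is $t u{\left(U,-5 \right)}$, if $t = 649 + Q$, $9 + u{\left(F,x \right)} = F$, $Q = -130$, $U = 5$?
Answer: $-2076$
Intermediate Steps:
$u{\left(F,x \right)} = -9 + F$
$t = 519$ ($t = 649 - 130 = 519$)
$t u{\left(U,-5 \right)} = 519 \left(-9 + 5\right) = 519 \left(-4\right) = -2076$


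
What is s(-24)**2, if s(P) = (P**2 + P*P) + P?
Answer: 1272384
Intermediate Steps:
s(P) = P + 2*P**2 (s(P) = (P**2 + P**2) + P = 2*P**2 + P = P + 2*P**2)
s(-24)**2 = (-24*(1 + 2*(-24)))**2 = (-24*(1 - 48))**2 = (-24*(-47))**2 = 1128**2 = 1272384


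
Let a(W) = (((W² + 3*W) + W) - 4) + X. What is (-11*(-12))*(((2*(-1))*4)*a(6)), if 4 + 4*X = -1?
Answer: -57816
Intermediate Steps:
X = -5/4 (X = -1 + (¼)*(-1) = -1 - ¼ = -5/4 ≈ -1.2500)
a(W) = -21/4 + W² + 4*W (a(W) = (((W² + 3*W) + W) - 4) - 5/4 = ((W² + 4*W) - 4) - 5/4 = (-4 + W² + 4*W) - 5/4 = -21/4 + W² + 4*W)
(-11*(-12))*(((2*(-1))*4)*a(6)) = (-11*(-12))*(((2*(-1))*4)*(-21/4 + 6² + 4*6)) = 132*((-2*4)*(-21/4 + 36 + 24)) = 132*(-8*219/4) = 132*(-438) = -57816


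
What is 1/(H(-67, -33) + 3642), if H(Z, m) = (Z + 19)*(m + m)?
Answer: 1/6810 ≈ 0.00014684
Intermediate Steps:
H(Z, m) = 2*m*(19 + Z) (H(Z, m) = (19 + Z)*(2*m) = 2*m*(19 + Z))
1/(H(-67, -33) + 3642) = 1/(2*(-33)*(19 - 67) + 3642) = 1/(2*(-33)*(-48) + 3642) = 1/(3168 + 3642) = 1/6810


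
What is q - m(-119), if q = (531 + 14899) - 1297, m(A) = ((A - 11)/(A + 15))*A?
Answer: 57127/4 ≈ 14282.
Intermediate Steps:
m(A) = A*(-11 + A)/(15 + A) (m(A) = ((-11 + A)/(15 + A))*A = A*(-11 + A)/(15 + A))
q = 14133 (q = 15430 - 1297 = 14133)
q - m(-119) = 14133 - (-119)*(-11 - 119)/(15 - 119) = 14133 - (-119)*(-130)/(-104) = 14133 - (-119)*(-1)*(-130)/104 = 14133 - 1*(-595/4) = 14133 + 595/4 = 57127/4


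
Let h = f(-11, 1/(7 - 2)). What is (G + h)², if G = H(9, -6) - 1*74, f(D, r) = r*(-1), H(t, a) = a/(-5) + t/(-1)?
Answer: 6724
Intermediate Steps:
H(t, a) = -t - a/5 (H(t, a) = a*(-⅕) + t*(-1) = -a/5 - t = -t - a/5)
f(D, r) = -r
G = -409/5 (G = (-1*9 - ⅕*(-6)) - 1*74 = (-9 + 6/5) - 74 = -39/5 - 74 = -409/5 ≈ -81.800)
h = -⅕ (h = -1/(7 - 2) = -1/5 = -1*⅕ = -⅕ ≈ -0.20000)
(G + h)² = (-409/5 - ⅕)² = (-82)² = 6724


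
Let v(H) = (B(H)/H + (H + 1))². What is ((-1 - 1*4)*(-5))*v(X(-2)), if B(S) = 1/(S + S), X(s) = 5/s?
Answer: 5041/100 ≈ 50.410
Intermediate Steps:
B(S) = 1/(2*S)
v(H) = (1 + H + 1/(2*H²))² (v(H) = ((1/(2*H))/H + (H + 1))² = (1/(2*H²) + (1 + H))² = (1 + H + 1/(2*H²))²)
((-1 - 1*4)*(-5))*v(X(-2)) = ((-1 - 1*4)*(-5))*((1 + 2*(5/(-2))²*(1 + 5/(-2)))²/(4*(5/(-2))⁴)) = ((-1 - 4)*(-5))*((1 + 2*(5*(-½))²*(1 + 5*(-½)))²/(4*(5*(-½))⁴)) = (-5*(-5))*((1 + 2*(-5/2)²*(1 - 5/2))²/(4*(-5/2)⁴)) = 25*((¼)*(16/625)*(1 + 2*(25/4)*(-3/2))²) = 25*((¼)*(16/625)*(1 - 75/4)²) = 25*((¼)*(16/625)*(-71/4)²) = 25*((¼)*(16/625)*(5041/16)) = 25*(5041/2500) = 5041/100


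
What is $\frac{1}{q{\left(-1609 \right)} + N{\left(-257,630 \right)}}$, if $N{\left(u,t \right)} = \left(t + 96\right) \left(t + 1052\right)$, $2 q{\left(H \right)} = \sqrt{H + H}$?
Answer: $\frac{2442264}{2982326724457} - \frac{i \sqrt{3218}}{2982326724457} \approx 8.1891 \cdot 10^{-7} - 1.9021 \cdot 10^{-11} i$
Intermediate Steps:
$q{\left(H \right)} = \frac{\sqrt{2} \sqrt{H}}{2}$ ($q{\left(H \right)} = \frac{\sqrt{H + H}}{2} = \frac{\sqrt{2 H}}{2} = \frac{\sqrt{2} \sqrt{H}}{2}$)
$N{\left(u,t \right)} = \left(96 + t\right) \left(1052 + t\right)$
$\frac{1}{q{\left(-1609 \right)} + N{\left(-257,630 \right)}} = \frac{1}{\frac{\sqrt{2} \sqrt{-1609}}{2} + \left(100992 + 630^{2} + 1148 \cdot 630\right)} = \frac{1}{\frac{\sqrt{2} i \sqrt{1609}}{2} + \left(100992 + 396900 + 723240\right)} = \frac{1}{\frac{i \sqrt{3218}}{2} + 1221132} = \frac{1}{1221132 + \frac{i \sqrt{3218}}{2}}$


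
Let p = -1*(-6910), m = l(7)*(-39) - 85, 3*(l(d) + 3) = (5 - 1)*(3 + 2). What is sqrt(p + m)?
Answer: sqrt(6682) ≈ 81.744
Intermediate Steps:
l(d) = 11/3 (l(d) = -3 + ((5 - 1)*(3 + 2))/3 = -3 + (4*5)/3 = -3 + (1/3)*20 = -3 + 20/3 = 11/3)
m = -228 (m = (11/3)*(-39) - 85 = -143 - 85 = -228)
p = 6910
sqrt(p + m) = sqrt(6910 - 228) = sqrt(6682)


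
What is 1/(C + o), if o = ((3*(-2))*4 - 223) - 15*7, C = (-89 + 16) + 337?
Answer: -1/88 ≈ -0.011364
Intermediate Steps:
C = 264 (C = -73 + 337 = 264)
o = -352 (o = (-6*4 - 223) - 105 = (-24 - 223) - 105 = -247 - 105 = -352)
1/(C + o) = 1/(264 - 352) = 1/(-88) = -1/88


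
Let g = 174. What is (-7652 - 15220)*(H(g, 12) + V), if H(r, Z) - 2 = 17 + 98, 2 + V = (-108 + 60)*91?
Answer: 97274616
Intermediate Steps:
V = -4370 (V = -2 + (-108 + 60)*91 = -2 - 48*91 = -2 - 4368 = -4370)
H(r, Z) = 117 (H(r, Z) = 2 + (17 + 98) = 2 + 115 = 117)
(-7652 - 15220)*(H(g, 12) + V) = (-7652 - 15220)*(117 - 4370) = -22872*(-4253) = 97274616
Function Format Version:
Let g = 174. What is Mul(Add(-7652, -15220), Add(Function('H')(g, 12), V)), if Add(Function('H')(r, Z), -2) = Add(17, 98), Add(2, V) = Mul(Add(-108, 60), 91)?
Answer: 97274616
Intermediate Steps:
V = -4370 (V = Add(-2, Mul(Add(-108, 60), 91)) = Add(-2, Mul(-48, 91)) = Add(-2, -4368) = -4370)
Function('H')(r, Z) = 117 (Function('H')(r, Z) = Add(2, Add(17, 98)) = Add(2, 115) = 117)
Mul(Add(-7652, -15220), Add(Function('H')(g, 12), V)) = Mul(Add(-7652, -15220), Add(117, -4370)) = Mul(-22872, -4253) = 97274616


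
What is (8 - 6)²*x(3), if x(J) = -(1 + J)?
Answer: -16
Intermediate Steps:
x(J) = -1 - J
(8 - 6)²*x(3) = (8 - 6)²*(-1 - 1*3) = 2²*(-1 - 3) = 4*(-4) = -16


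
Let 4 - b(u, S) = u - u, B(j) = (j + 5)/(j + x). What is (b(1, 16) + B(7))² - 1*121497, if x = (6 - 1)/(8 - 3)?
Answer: -485867/4 ≈ -1.2147e+5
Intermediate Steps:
x = 1 (x = 5/5 = 5*(⅕) = 1)
B(j) = (5 + j)/(1 + j) (B(j) = (j + 5)/(j + 1) = (5 + j)/(1 + j))
b(u, S) = 4 (b(u, S) = 4 - (u - u) = 4 - 1*0 = 4 + 0 = 4)
(b(1, 16) + B(7))² - 1*121497 = (4 + (5 + 7)/(1 + 7))² - 1*121497 = (4 + 12/8)² - 121497 = (4 + (⅛)*12)² - 121497 = (4 + 3/2)² - 121497 = (11/2)² - 121497 = 121/4 - 121497 = -485867/4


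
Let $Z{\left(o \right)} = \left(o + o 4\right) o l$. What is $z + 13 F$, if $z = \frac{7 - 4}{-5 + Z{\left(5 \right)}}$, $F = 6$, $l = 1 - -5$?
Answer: $\frac{58113}{745} \approx 78.004$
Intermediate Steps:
$l = 6$ ($l = 1 + 5 = 6$)
$Z{\left(o \right)} = 30 o^{2}$ ($Z{\left(o \right)} = \left(o + o 4\right) o 6 = \left(o + 4 o\right) o 6 = 5 o o 6 = 5 o^{2} \cdot 6 = 30 o^{2}$)
$z = \frac{3}{745}$ ($z = \frac{7 - 4}{-5 + 30 \cdot 5^{2}} = \frac{3}{-5 + 30 \cdot 25} = \frac{3}{-5 + 750} = \frac{3}{745} \approx 0.0040268$)
$z + 13 F = \frac{3}{745} + 13 \cdot 6 = \frac{3}{745} + 78 = \frac{58113}{745}$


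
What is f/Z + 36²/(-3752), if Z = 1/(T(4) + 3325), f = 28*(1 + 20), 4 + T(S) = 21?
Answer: 921629862/469 ≈ 1.9651e+6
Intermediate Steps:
T(S) = 17 (T(S) = -4 + 21 = 17)
f = 588 (f = 28*21 = 588)
Z = 1/3342 (Z = 1/(17 + 3325) = 1/3342 ≈ 0.00029922)
f/Z + 36²/(-3752) = 588/(1/3342) + 36²/(-3752) = 588*3342 + 1296*(-1/3752) = 1965096 - 162/469 = 921629862/469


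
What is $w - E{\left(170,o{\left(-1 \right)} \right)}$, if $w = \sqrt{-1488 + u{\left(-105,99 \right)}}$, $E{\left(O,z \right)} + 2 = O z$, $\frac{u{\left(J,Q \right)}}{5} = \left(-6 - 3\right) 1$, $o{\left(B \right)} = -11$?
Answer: $1872 + i \sqrt{1533} \approx 1872.0 + 39.154 i$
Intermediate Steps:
$u{\left(J,Q \right)} = -45$ ($u{\left(J,Q \right)} = 5 \left(-6 - 3\right) 1 = 5 \left(\left(-9\right) 1\right) = 5 \left(-9\right) = -45$)
$E{\left(O,z \right)} = -2 + O z$
$w = i \sqrt{1533}$ ($w = \sqrt{-1488 - 45} = \sqrt{-1533} = i \sqrt{1533} \approx 39.154 i$)
$w - E{\left(170,o{\left(-1 \right)} \right)} = i \sqrt{1533} - \left(-2 + 170 \left(-11\right)\right) = i \sqrt{1533} - \left(-2 - 1870\right) = i \sqrt{1533} - -1872 = i \sqrt{1533} + 1872 = 1872 + i \sqrt{1533}$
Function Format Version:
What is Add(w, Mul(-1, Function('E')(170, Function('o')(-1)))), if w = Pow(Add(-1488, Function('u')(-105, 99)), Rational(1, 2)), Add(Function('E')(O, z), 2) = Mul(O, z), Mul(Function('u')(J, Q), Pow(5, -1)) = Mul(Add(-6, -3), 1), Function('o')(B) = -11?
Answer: Add(1872, Mul(I, Pow(1533, Rational(1, 2)))) ≈ Add(1872.0, Mul(39.154, I))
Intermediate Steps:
Function('u')(J, Q) = -45 (Function('u')(J, Q) = Mul(5, Mul(Add(-6, -3), 1)) = Mul(5, Mul(-9, 1)) = Mul(5, -9) = -45)
Function('E')(O, z) = Add(-2, Mul(O, z))
w = Mul(I, Pow(1533, Rational(1, 2))) (w = Pow(Add(-1488, -45), Rational(1, 2)) = Pow(-1533, Rational(1, 2)) = Mul(I, Pow(1533, Rational(1, 2))) ≈ Mul(39.154, I))
Add(w, Mul(-1, Function('E')(170, Function('o')(-1)))) = Add(Mul(I, Pow(1533, Rational(1, 2))), Mul(-1, Add(-2, Mul(170, -11)))) = Add(Mul(I, Pow(1533, Rational(1, 2))), Mul(-1, Add(-2, -1870))) = Add(Mul(I, Pow(1533, Rational(1, 2))), Mul(-1, -1872)) = Add(Mul(I, Pow(1533, Rational(1, 2))), 1872) = Add(1872, Mul(I, Pow(1533, Rational(1, 2))))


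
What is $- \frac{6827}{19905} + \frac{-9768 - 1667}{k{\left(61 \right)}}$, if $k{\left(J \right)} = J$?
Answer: $- \frac{228030122}{1214205} \approx -187.8$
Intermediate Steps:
$- \frac{6827}{19905} + \frac{-9768 - 1667}{k{\left(61 \right)}} = - \frac{6827}{19905} + \frac{-9768 - 1667}{61} = \left(-6827\right) \frac{1}{19905} - \frac{11435}{61} = - \frac{6827}{19905} - \frac{11435}{61} = - \frac{228030122}{1214205}$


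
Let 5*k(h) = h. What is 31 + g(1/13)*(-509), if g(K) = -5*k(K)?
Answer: 912/13 ≈ 70.154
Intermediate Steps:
k(h) = h/5
g(K) = -K
31 + g(1/13)*(-509) = 31 - 1/13*(-509) = 31 + 509/13 = 912/13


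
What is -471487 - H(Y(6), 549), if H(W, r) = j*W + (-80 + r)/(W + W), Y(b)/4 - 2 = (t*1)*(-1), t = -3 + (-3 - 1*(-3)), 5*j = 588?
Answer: -18954029/40 ≈ -4.7385e+5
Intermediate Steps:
j = 588/5 (j = (⅕)*588 = 588/5 ≈ 117.60)
t = -3 (t = -3 + (-3 + 3) = -3 + 0 = -3)
Y(b) = 20 (Y(b) = 8 + 4*(-3*1*(-1)) = 8 + 4*(-3*(-1)) = 8 + 4*3 = 8 + 12 = 20)
H(W, r) = 588*W/5 + (-80 + r)/(2*W) (H(W, r) = 588*W/5 + (-80 + r)/(W + W) = 588*W/5 + (-80 + r)/((2*W)) = 588*W/5 + (-80 + r)*(1/(2*W)) = 588*W/5 + (-80 + r)/(2*W))
-471487 - H(Y(6), 549) = -471487 - (-400 + 5*549 + 1176*20²)/(10*20) = -471487 - (-400 + 2745 + 1176*400)/(10*20) = -471487 - (-400 + 2745 + 470400)/(10*20) = -471487 - 472745/(10*20) = -471487 - 1*94549/40 = -471487 - 94549/40 = -18954029/40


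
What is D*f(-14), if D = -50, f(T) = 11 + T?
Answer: 150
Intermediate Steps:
D*f(-14) = -50*(11 - 14) = -50*(-3) = 150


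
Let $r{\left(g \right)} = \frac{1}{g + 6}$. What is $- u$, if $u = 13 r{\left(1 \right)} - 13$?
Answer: $\frac{78}{7} \approx 11.143$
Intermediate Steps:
$r{\left(g \right)} = \frac{1}{6 + g}$
$u = - \frac{78}{7}$ ($u = \frac{13}{6 + 1} - 13 = \frac{13}{7} - 13 = - \frac{78}{7} \approx -11.143$)
$- u = \left(-1\right) \left(- \frac{78}{7}\right) = \frac{78}{7}$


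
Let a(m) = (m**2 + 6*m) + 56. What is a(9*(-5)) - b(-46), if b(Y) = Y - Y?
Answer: 1811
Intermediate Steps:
b(Y) = 0
a(m) = 56 + m**2 + 6*m
a(9*(-5)) - b(-46) = (56 + (9*(-5))**2 + 6*(9*(-5))) - 1*0 = (56 + (-45)**2 + 6*(-45)) + 0 = (56 + 2025 - 270) + 0 = 1811 + 0 = 1811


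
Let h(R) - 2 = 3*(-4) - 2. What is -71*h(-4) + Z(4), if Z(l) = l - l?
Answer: 852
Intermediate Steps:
Z(l) = 0
h(R) = -12 (h(R) = 2 + (3*(-4) - 2) = 2 + (-12 - 2) = 2 - 14 = -12)
-71*h(-4) + Z(4) = -71*(-12) + 0 = 852 + 0 = 852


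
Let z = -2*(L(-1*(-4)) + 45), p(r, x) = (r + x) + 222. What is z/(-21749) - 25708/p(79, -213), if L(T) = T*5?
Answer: -10752151/36806 ≈ -292.13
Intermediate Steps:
L(T) = 5*T
p(r, x) = 222 + r + x
z = -130 (z = -2*(5*(-1*(-4)) + 45) = -2*(5*4 + 45) = -2*(20 + 45) = -2*65 = -130)
z/(-21749) - 25708/p(79, -213) = -130/(-21749) - 25708/(222 + 79 - 213) = -130*(-1/21749) - 25708/88 = 10/1673 - 25708*1/88 = 10/1673 - 6427/22 = -10752151/36806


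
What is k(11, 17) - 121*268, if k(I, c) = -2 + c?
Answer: -32413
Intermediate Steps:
k(11, 17) - 121*268 = (-2 + 17) - 121*268 = 15 - 32428 = -32413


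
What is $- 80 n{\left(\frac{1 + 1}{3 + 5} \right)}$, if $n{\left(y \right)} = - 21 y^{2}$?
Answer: $105$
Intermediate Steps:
$- 80 n{\left(\frac{1 + 1}{3 + 5} \right)} = - 80 \left(- 21 \left(\frac{1 + 1}{3 + 5}\right)^{2}\right) = - 80 \left(- 21 \left(\frac{2}{8}\right)^{2}\right) = - 80 \left(- 21 \left(2 \cdot \frac{1}{8}\right)^{2}\right) = - 80 \left(- \frac{21}{16}\right) = - 80 \left(\left(-21\right) \frac{1}{16}\right) = \left(-80\right) \left(- \frac{21}{16}\right) = 105$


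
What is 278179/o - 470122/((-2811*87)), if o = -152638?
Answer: 3727860133/37328691366 ≈ 0.099866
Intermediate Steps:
278179/o - 470122/((-2811*87)) = 278179/(-152638) - 470122/((-2811*87)) = 278179*(-1/152638) - 470122/(-244557) = -278179/152638 - 470122*(-1/244557) = -278179/152638 + 470122/244557 = 3727860133/37328691366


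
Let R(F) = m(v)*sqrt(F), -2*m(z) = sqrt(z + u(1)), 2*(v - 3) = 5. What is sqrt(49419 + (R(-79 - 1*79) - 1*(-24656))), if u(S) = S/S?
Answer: sqrt(296300 - 2*I*sqrt(1027))/2 ≈ 272.17 - 0.029437*I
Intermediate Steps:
v = 11/2 (v = 3 + (1/2)*5 = 3 + 5/2 = 11/2 ≈ 5.5000)
u(S) = 1
m(z) = -sqrt(1 + z)/2 (m(z) = -sqrt(z + 1)/2 = -sqrt(1 + z)/2)
R(F) = -sqrt(26)*sqrt(F)/4 (R(F) = (-sqrt(1 + 11/2)/2)*sqrt(F) = (-sqrt(26)/4)*sqrt(F) = -sqrt(26)*sqrt(F)/4)
sqrt(49419 + (R(-79 - 1*79) - 1*(-24656))) = sqrt(49419 + (-sqrt(26)*sqrt(-79 - 1*79)/4 - 1*(-24656))) = sqrt(49419 + (-sqrt(26)*sqrt(-79 - 79)/4 + 24656)) = sqrt(49419 + (-sqrt(26)*sqrt(-158)/4 + 24656)) = sqrt(49419 + (-sqrt(26)*I*sqrt(158)/4 + 24656)) = sqrt(49419 + (-I*sqrt(1027)/2 + 24656)) = sqrt(49419 + (24656 - I*sqrt(1027)/2)) = sqrt(74075 - I*sqrt(1027)/2)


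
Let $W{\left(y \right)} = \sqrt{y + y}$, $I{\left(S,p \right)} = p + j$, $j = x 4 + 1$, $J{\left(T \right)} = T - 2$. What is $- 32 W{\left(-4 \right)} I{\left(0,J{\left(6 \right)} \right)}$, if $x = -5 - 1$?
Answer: $1216 i \sqrt{2} \approx 1719.7 i$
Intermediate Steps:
$x = -6$ ($x = -5 - 1 = -6$)
$J{\left(T \right)} = -2 + T$ ($J{\left(T \right)} = T - 2 = -2 + T$)
$j = -23$ ($j = \left(-6\right) 4 + 1 = -24 + 1 = -23$)
$I{\left(S,p \right)} = -23 + p$ ($I{\left(S,p \right)} = p - 23 = -23 + p$)
$W{\left(y \right)} = \sqrt{2} \sqrt{y}$ ($W{\left(y \right)} = \sqrt{2 y} = \sqrt{2} \sqrt{y}$)
$- 32 W{\left(-4 \right)} I{\left(0,J{\left(6 \right)} \right)} = - 32 \sqrt{2} \sqrt{-4} \left(-23 + \left(-2 + 6\right)\right) = - 32 \sqrt{2} \cdot 2 i \left(-23 + 4\right) = - 32 \cdot 2 i \sqrt{2} \left(-19\right) = - 64 i \sqrt{2} \left(-19\right) = 1216 i \sqrt{2}$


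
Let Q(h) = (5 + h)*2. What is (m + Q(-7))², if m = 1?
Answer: 9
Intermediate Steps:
Q(h) = 10 + 2*h
(m + Q(-7))² = (1 + (10 + 2*(-7)))² = (1 + (10 - 14))² = (1 - 4)² = (-3)² = 9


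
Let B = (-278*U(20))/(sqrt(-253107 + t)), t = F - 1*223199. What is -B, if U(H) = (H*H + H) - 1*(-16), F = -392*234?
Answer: -60604*I*sqrt(568034)/284017 ≈ -160.82*I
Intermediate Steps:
F = -91728
U(H) = 16 + H + H**2 (U(H) = (H**2 + H) + 16 = (H + H**2) + 16 = 16 + H + H**2)
t = -314927 (t = -91728 - 1*223199 = -91728 - 223199 = -314927)
B = 60604*I*sqrt(568034)/284017 (B = (-278*(16 + 20 + 20**2))/(sqrt(-253107 - 314927)) = (-278*(16 + 20 + 400))/(sqrt(-568034)) = (-278*436)/((I*sqrt(568034))) = -(-60604)*I*sqrt(568034)/284017 = 60604*I*sqrt(568034)/284017 ≈ 160.82*I)
-B = -60604*I*sqrt(568034)/284017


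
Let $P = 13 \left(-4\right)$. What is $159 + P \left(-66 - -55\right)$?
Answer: $731$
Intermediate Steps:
$P = -52$
$159 + P \left(-66 - -55\right) = 159 - 52 \left(-66 - -55\right) = 159 - 52 \left(-66 + 55\right) = 159 - -572 = 159 + 572 = 731$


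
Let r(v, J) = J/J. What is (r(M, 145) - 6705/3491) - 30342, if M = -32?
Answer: -105927136/3491 ≈ -30343.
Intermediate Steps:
r(v, J) = 1
(r(M, 145) - 6705/3491) - 30342 = (1 - 6705/3491) - 30342 = -3214/3491 - 30342 = -105927136/3491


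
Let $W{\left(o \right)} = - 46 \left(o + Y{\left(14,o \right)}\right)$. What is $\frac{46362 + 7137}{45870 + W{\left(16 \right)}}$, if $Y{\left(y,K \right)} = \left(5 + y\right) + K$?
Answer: $\frac{17833}{14508} \approx 1.2292$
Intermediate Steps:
$Y{\left(y,K \right)} = 5 + K + y$
$W{\left(o \right)} = -874 - 92 o$ ($W{\left(o \right)} = - 46 \left(o + \left(5 + o + 14\right)\right) = - 46 \left(o + \left(19 + o\right)\right) = - 46 \left(19 + 2 o\right) = -874 - 92 o$)
$\frac{46362 + 7137}{45870 + W{\left(16 \right)}} = \frac{46362 + 7137}{45870 - 2346} = \frac{53499}{45870 - 2346} = \frac{53499}{43524} = 53499 \cdot \frac{1}{43524} = \frac{17833}{14508}$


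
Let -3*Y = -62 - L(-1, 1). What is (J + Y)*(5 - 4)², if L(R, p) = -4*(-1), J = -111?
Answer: -89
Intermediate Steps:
L(R, p) = 4
Y = 22 (Y = -(-62 - 1*4)/3 = -(-62 - 4)/3 = -⅓*(-66) = 22)
(J + Y)*(5 - 4)² = (-111 + 22)*(5 - 4)² = -89*1² = -89*1 = -89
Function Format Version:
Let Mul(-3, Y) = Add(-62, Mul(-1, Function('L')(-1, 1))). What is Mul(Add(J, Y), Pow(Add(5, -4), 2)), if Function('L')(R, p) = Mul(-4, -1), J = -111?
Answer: -89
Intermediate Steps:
Function('L')(R, p) = 4
Y = 22 (Y = Mul(Rational(-1, 3), Add(-62, Mul(-1, 4))) = Mul(Rational(-1, 3), Add(-62, -4)) = Mul(Rational(-1, 3), -66) = 22)
Mul(Add(J, Y), Pow(Add(5, -4), 2)) = Mul(Add(-111, 22), Pow(Add(5, -4), 2)) = Mul(-89, Pow(1, 2)) = Mul(-89, 1) = -89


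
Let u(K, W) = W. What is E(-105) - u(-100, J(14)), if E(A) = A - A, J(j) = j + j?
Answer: -28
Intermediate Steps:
J(j) = 2*j
E(A) = 0
E(-105) - u(-100, J(14)) = 0 - 2*14 = 0 - 1*28 = 0 - 28 = -28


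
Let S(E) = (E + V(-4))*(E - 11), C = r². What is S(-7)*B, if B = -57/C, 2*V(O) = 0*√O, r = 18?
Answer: -133/6 ≈ -22.167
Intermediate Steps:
V(O) = 0 (V(O) = (0*√O)/2 = (½)*0 = 0)
C = 324 (C = 18² = 324)
S(E) = E*(-11 + E) (S(E) = (E + 0)*(E - 11) = E*(-11 + E))
B = -19/108 (B = -57/324 = -57*1/324 = -19/108 ≈ -0.17593)
S(-7)*B = -7*(-11 - 7)*(-19/108) = -7*(-18)*(-19/108) = 126*(-19/108) = -133/6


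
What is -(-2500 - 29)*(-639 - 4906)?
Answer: -14023305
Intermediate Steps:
-(-2500 - 29)*(-639 - 4906) = -(-2529)*(-5545) = -1*14023305 = -14023305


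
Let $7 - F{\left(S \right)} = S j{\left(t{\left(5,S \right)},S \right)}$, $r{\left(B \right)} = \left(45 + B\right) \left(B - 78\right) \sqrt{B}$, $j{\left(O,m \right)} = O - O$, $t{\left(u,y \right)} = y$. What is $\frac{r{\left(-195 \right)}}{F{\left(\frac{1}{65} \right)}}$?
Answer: $5850 i \sqrt{195} \approx 81691.0 i$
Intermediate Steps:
$j{\left(O,m \right)} = 0$
$r{\left(B \right)} = \sqrt{B} \left(-78 + B\right) \left(45 + B\right)$ ($r{\left(B \right)} = \left(45 + B\right) \left(-78 + B\right) \sqrt{B} = \left(-78 + B\right) \left(45 + B\right) \sqrt{B} = \sqrt{B} \left(-78 + B\right) \left(45 + B\right)$)
$F{\left(S \right)} = 7$ ($F{\left(S \right)} = 7 - S 0 = 7 - 0 = 7 + 0 = 7$)
$\frac{r{\left(-195 \right)}}{F{\left(\frac{1}{65} \right)}} = \frac{\sqrt{-195} \left(-3510 + \left(-195\right)^{2} - -6435\right)}{7} = i \sqrt{195} \left(-3510 + 38025 + 6435\right) \frac{1}{7} = i \sqrt{195} \cdot 40950 \cdot \frac{1}{7} = 40950 i \sqrt{195} \cdot \frac{1}{7} = 5850 i \sqrt{195}$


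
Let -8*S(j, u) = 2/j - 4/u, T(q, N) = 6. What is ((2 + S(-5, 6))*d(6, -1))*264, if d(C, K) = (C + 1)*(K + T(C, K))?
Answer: 19712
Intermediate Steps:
S(j, u) = 1/(2*u) - 1/(4*j) (S(j, u) = -(2/j - 4/u)/8 = -(-4/u + 2/j)/8 = 1/(2*u) - 1/(4*j))
d(C, K) = (1 + C)*(6 + K) (d(C, K) = (C + 1)*(K + 6) = (1 + C)*(6 + K))
((2 + S(-5, 6))*d(6, -1))*264 = ((2 + (1/4)*(-1*6 + 2*(-5))/(-5*6))*(6 - 1 + 6*6 + 6*(-1)))*264 = ((2 + (1/4)*(-1/5)*(1/6)*(-6 - 10))*(6 - 1 + 36 - 6))*264 = ((2 + (1/4)*(-1/5)*(1/6)*(-16))*35)*264 = ((2 + 2/15)*35)*264 = ((32/15)*35)*264 = (224/3)*264 = 19712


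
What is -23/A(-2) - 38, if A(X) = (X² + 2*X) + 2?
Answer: -99/2 ≈ -49.500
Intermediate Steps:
A(X) = 2 + X² + 2*X
-23/A(-2) - 38 = -23/(2 + (-2)² + 2*(-2)) - 38 = -23/(2 + 4 - 4) - 38 = -23/2 - 38 = -99/2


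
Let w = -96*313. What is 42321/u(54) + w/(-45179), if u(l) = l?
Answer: 637881017/813222 ≈ 784.39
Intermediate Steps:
w = -30048
42321/u(54) + w/(-45179) = 42321/54 - 30048/(-45179) = 42321*(1/54) - 30048*(-1/45179) = 14107/18 + 30048/45179 = 637881017/813222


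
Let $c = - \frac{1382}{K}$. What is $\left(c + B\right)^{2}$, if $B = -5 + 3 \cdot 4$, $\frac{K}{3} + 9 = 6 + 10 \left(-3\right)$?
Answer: $\frac{4305625}{9801} \approx 439.3$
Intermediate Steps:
$K = -99$ ($K = -27 + 3 \left(6 + 10 \left(-3\right)\right) = -27 + 3 \left(6 - 30\right) = -27 + 3 \left(-24\right) = -27 - 72 = -99$)
$c = \frac{1382}{99}$ ($c = - \frac{1382}{-99} = \left(-1382\right) \left(- \frac{1}{99}\right) = \frac{1382}{99} \approx 13.96$)
$B = 7$ ($B = -5 + 12 = 7$)
$\left(c + B\right)^{2} = \left(\frac{1382}{99} + 7\right)^{2} = \left(\frac{2075}{99}\right)^{2} = \frac{4305625}{9801}$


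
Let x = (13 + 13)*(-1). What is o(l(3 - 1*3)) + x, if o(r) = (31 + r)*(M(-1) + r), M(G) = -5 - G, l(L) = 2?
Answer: -92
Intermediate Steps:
x = -26 (x = 26*(-1) = -26)
o(r) = (-4 + r)*(31 + r) (o(r) = (31 + r)*((-5 - 1*(-1)) + r) = (31 + r)*((-5 + 1) + r) = (31 + r)*(-4 + r) = (-4 + r)*(31 + r))
o(l(3 - 1*3)) + x = (-124 + 2² + 27*2) - 26 = (-124 + 4 + 54) - 26 = -66 - 26 = -92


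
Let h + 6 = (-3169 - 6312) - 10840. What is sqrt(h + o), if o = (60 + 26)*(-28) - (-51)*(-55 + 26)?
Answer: I*sqrt(24214) ≈ 155.61*I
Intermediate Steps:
h = -20327 (h = -6 + ((-3169 - 6312) - 10840) = -6 + (-9481 - 10840) = -6 - 20321 = -20327)
o = -3887 (o = 86*(-28) - (-51)*(-29) = -2408 - 1*1479 = -2408 - 1479 = -3887)
sqrt(h + o) = sqrt(-20327 - 3887) = sqrt(-24214) = I*sqrt(24214)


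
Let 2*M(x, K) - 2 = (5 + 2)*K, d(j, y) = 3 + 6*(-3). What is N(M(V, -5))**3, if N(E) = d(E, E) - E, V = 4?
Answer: 27/8 ≈ 3.3750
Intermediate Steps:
d(j, y) = -15 (d(j, y) = 3 - 18 = -15)
M(x, K) = 1 + 7*K/2 (M(x, K) = 1 + ((5 + 2)*K)/2 = 1 + (7*K)/2 = 1 + 7*K/2)
N(E) = -15 - E
N(M(V, -5))**3 = (-15 - (1 + (7/2)*(-5)))**3 = (-15 - (1 - 35/2))**3 = (-15 - 1*(-33/2))**3 = (-15 + 33/2)**3 = (3/2)**3 = 27/8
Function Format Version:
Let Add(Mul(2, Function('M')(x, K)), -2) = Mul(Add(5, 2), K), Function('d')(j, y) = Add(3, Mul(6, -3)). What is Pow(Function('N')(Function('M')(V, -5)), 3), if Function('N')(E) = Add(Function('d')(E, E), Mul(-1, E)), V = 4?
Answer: Rational(27, 8) ≈ 3.3750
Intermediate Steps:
Function('d')(j, y) = -15 (Function('d')(j, y) = Add(3, -18) = -15)
Function('M')(x, K) = Add(1, Mul(Rational(7, 2), K)) (Function('M')(x, K) = Add(1, Mul(Rational(1, 2), Mul(Add(5, 2), K))) = Add(1, Mul(Rational(1, 2), Mul(7, K))) = Add(1, Mul(Rational(7, 2), K)))
Function('N')(E) = Add(-15, Mul(-1, E))
Pow(Function('N')(Function('M')(V, -5)), 3) = Pow(Add(-15, Mul(-1, Add(1, Mul(Rational(7, 2), -5)))), 3) = Pow(Add(-15, Mul(-1, Add(1, Rational(-35, 2)))), 3) = Pow(Add(-15, Mul(-1, Rational(-33, 2))), 3) = Pow(Add(-15, Rational(33, 2)), 3) = Pow(Rational(3, 2), 3) = Rational(27, 8)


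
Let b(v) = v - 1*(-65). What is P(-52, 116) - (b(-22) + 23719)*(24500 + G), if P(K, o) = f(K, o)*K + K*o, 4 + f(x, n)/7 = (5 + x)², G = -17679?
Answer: -162889254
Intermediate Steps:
f(x, n) = -28 + 7*(5 + x)²
b(v) = 65 + v (b(v) = v + 65 = 65 + v)
P(K, o) = K*o + K*(-28 + 7*(5 + K)²) (P(K, o) = (-28 + 7*(5 + K)²)*K + K*o = K*(-28 + 7*(5 + K)²) + K*o = K*o + K*(-28 + 7*(5 + K)²))
P(-52, 116) - (b(-22) + 23719)*(24500 + G) = -52*(-28 + 116 + 7*(5 - 52)²) - ((65 - 22) + 23719)*(24500 - 17679) = -52*(-28 + 116 + 7*(-47)²) - (43 + 23719)*6821 = -52*(-28 + 116 + 7*2209) - 23762*6821 = -52*(-28 + 116 + 15463) - 1*162080602 = -52*15551 - 162080602 = -808652 - 162080602 = -162889254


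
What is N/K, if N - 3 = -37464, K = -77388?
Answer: 12487/25796 ≈ 0.48407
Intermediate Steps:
N = -37461 (N = 3 - 37464 = -37461)
N/K = -37461/(-77388) = -37461*(-1/77388) = 12487/25796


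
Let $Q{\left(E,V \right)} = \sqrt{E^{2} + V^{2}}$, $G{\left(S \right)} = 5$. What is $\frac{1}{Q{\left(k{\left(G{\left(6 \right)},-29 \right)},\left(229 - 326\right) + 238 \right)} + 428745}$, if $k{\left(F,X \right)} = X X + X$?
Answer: $\frac{849}{364003160} - \frac{\sqrt{27169}}{36764319160} \approx 2.3279 \cdot 10^{-6}$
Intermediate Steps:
$k{\left(F,X \right)} = X + X^{2}$ ($k{\left(F,X \right)} = X^{2} + X = X + X^{2}$)
$\frac{1}{Q{\left(k{\left(G{\left(6 \right)},-29 \right)},\left(229 - 326\right) + 238 \right)} + 428745} = \frac{1}{\sqrt{\left(- 29 \left(1 - 29\right)\right)^{2} + \left(\left(229 - 326\right) + 238\right)^{2}} + 428745} = \frac{1}{\sqrt{\left(\left(-29\right) \left(-28\right)\right)^{2} + \left(-97 + 238\right)^{2}} + 428745} = \frac{1}{\sqrt{812^{2} + 141^{2}} + 428745} = \frac{1}{\sqrt{659344 + 19881} + 428745} = \frac{1}{\sqrt{679225} + 428745} = \frac{1}{5 \sqrt{27169} + 428745} = \frac{1}{428745 + 5 \sqrt{27169}}$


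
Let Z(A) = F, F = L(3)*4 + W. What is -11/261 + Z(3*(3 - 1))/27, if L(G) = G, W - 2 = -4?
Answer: 257/783 ≈ 0.32822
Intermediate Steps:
W = -2 (W = 2 - 4 = -2)
F = 10 (F = 3*4 - 2 = 12 - 2 = 10)
Z(A) = 10
-11/261 + Z(3*(3 - 1))/27 = -11/261 + 10/27 = 257/783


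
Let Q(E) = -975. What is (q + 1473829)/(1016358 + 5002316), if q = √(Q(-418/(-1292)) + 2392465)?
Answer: 1473829/6018674 + √2391490/6018674 ≈ 0.24513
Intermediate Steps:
q = √2391490 (q = √(-975 + 2392465) = √2391490 ≈ 1546.4)
(q + 1473829)/(1016358 + 5002316) = (√2391490 + 1473829)/(1016358 + 5002316) = (1473829 + √2391490)/6018674 = (1473829 + √2391490)*(1/6018674) = 1473829/6018674 + √2391490/6018674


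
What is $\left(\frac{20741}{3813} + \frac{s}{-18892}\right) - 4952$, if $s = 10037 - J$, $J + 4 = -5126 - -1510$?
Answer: $- \frac{356378525761}{72035196} \approx -4947.3$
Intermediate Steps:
$J = -3620$ ($J = -4 - 3616 = -3620$)
$s = 13657$ ($s = 10037 - -3620 = 10037 + 3620 = 13657$)
$\left(\frac{20741}{3813} + \frac{s}{-18892}\right) - 4952 = \left(\frac{20741}{3813} + \frac{13657}{-18892}\right) - 4952 = \left(20741 \cdot \frac{1}{3813} + 13657 \left(- \frac{1}{18892}\right)\right) - 4952 = \left(\frac{20741}{3813} - \frac{13657}{18892}\right) - 4952 = \frac{339764831}{72035196} - 4952 = - \frac{356378525761}{72035196}$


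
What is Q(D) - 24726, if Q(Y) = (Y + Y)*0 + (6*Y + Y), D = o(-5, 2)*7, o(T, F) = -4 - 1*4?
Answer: -25118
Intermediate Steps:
o(T, F) = -8 (o(T, F) = -4 - 4 = -8)
D = -56 (D = -8*7 = -56)
Q(Y) = 7*Y (Q(Y) = (2*Y)*0 + 7*Y = 0 + 7*Y = 7*Y)
Q(D) - 24726 = 7*(-56) - 24726 = -392 - 24726 = -25118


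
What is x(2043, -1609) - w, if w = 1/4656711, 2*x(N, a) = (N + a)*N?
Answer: 2064464344340/4656711 ≈ 4.4333e+5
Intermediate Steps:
x(N, a) = N*(N + a)/2 (x(N, a) = ((N + a)*N)/2 = (N*(N + a))/2 = N*(N + a)/2)
w = 1/4656711 ≈ 2.1474e-7
x(2043, -1609) - w = (1/2)*2043*(2043 - 1609) - 1*1/4656711 = (1/2)*2043*434 - 1/4656711 = 443331 - 1/4656711 = 2064464344340/4656711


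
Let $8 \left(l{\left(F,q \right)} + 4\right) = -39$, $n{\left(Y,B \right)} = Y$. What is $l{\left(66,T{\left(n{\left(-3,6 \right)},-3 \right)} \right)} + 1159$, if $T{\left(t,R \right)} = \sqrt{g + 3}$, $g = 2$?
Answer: $\frac{9201}{8} \approx 1150.1$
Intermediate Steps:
$T{\left(t,R \right)} = \sqrt{5}$ ($T{\left(t,R \right)} = \sqrt{2 + 3} = \sqrt{5}$)
$l{\left(F,q \right)} = - \frac{71}{8}$ ($l{\left(F,q \right)} = -4 + \frac{1}{8} \left(-39\right) = -4 - \frac{39}{8} = - \frac{71}{8}$)
$l{\left(66,T{\left(n{\left(-3,6 \right)},-3 \right)} \right)} + 1159 = - \frac{71}{8} + 1159 = \frac{9201}{8}$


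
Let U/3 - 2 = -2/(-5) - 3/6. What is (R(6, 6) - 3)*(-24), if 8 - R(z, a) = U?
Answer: 84/5 ≈ 16.800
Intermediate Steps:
U = 57/10 (U = 6 + 3*(-2/(-5) - 3/6) = 6 + 3*(-2*(-1/5) - 3*1/6) = 6 + 3*(2/5 - 1/2) = 6 + 3*(-1/10) = 6 - 3/10 = 57/10 ≈ 5.7000)
R(z, a) = 23/10 (R(z, a) = 8 - 1*57/10 = 8 - 57/10 = 23/10)
(R(6, 6) - 3)*(-24) = (23/10 - 3)*(-24) = -7/10*(-24) = 84/5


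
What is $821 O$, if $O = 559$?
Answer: $458939$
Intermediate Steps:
$821 O = 821 \cdot 559 = 458939$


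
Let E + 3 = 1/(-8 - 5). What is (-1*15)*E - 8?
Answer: 496/13 ≈ 38.154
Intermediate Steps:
E = -40/13 (E = -3 + 1/(-8 - 5) = -3 + 1/(-13) = -3 - 1/13 = -40/13 ≈ -3.0769)
(-1*15)*E - 8 = -1*15*(-40/13) - 8 = -15*(-40/13) - 8 = 600/13 - 8 = 496/13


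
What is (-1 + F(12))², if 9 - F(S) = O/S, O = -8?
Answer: 676/9 ≈ 75.111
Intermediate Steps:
F(S) = 9 + 8/S (F(S) = 9 - (-8)/S = 9 + 8/S)
(-1 + F(12))² = (-1 + (9 + 8/12))² = (-1 + (9 + 8*(1/12)))² = (-1 + (9 + ⅔))² = (-1 + 29/3)² = (26/3)² = 676/9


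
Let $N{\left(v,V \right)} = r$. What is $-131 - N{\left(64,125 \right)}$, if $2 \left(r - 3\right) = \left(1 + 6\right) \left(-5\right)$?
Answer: $- \frac{233}{2} \approx -116.5$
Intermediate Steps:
$r = - \frac{29}{2}$ ($r = 3 + \frac{\left(1 + 6\right) \left(-5\right)}{2} = 3 + \frac{7 \left(-5\right)}{2} = 3 + \frac{1}{2} \left(-35\right) = 3 - \frac{35}{2} = - \frac{29}{2} \approx -14.5$)
$N{\left(v,V \right)} = - \frac{29}{2}$
$-131 - N{\left(64,125 \right)} = -131 - - \frac{29}{2} = -131 + \frac{29}{2} = - \frac{233}{2}$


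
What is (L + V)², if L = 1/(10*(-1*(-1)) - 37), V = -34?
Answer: 844561/729 ≈ 1158.5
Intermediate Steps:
L = -1/27 (L = 1/(10*1 - 37) = 1/(10 - 37) = 1/(-27) = -1/27 ≈ -0.037037)
(L + V)² = (-1/27 - 34)² = (-919/27)² = 844561/729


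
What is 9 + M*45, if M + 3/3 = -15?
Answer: -711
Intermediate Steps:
M = -16 (M = -1 - 15 = -16)
9 + M*45 = 9 - 16*45 = 9 - 720 = -711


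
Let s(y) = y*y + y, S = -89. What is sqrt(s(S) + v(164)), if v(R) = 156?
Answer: 2*sqrt(1997) ≈ 89.376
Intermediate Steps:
s(y) = y + y**2 (s(y) = y**2 + y = y + y**2)
sqrt(s(S) + v(164)) = sqrt(-89*(1 - 89) + 156) = sqrt(-89*(-88) + 156) = sqrt(7832 + 156) = sqrt(7988) = 2*sqrt(1997)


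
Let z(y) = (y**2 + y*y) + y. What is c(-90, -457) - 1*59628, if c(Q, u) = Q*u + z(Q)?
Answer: -2388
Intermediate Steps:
z(y) = y + 2*y**2 (z(y) = (y**2 + y**2) + y = 2*y**2 + y = y + 2*y**2)
c(Q, u) = Q*u + Q*(1 + 2*Q)
c(-90, -457) - 1*59628 = -90*(1 - 457 + 2*(-90)) - 1*59628 = -90*(1 - 457 - 180) - 59628 = -90*(-636) - 59628 = 57240 - 59628 = -2388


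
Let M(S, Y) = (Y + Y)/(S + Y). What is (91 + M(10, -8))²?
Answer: 6889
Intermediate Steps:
M(S, Y) = 2*Y/(S + Y) (M(S, Y) = (2*Y)/(S + Y) = 2*Y/(S + Y))
(91 + M(10, -8))² = (91 + 2*(-8)/(10 - 8))² = (91 + 2*(-8)/2)² = (91 + 2*(-8)*(½))² = (91 - 8)² = 83² = 6889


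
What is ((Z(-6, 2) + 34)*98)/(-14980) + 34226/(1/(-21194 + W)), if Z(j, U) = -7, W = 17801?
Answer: -124257835449/1070 ≈ -1.1613e+8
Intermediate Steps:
((Z(-6, 2) + 34)*98)/(-14980) + 34226/(1/(-21194 + W)) = ((-7 + 34)*98)/(-14980) + 34226/(1/(-21194 + 17801)) = (27*98)*(-1/14980) + 34226/(1/(-3393)) = 2646*(-1/14980) + 34226/(-1/3393) = -189/1070 + 34226*(-3393) = -189/1070 - 116128818 = -124257835449/1070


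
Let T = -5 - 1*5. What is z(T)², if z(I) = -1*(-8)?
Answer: 64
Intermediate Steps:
T = -10 (T = -5 - 5 = -10)
z(I) = 8
z(T)² = 8² = 64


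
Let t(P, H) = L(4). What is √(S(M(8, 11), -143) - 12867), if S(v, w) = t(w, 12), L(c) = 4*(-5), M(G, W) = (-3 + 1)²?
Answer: 7*I*√263 ≈ 113.52*I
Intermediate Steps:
M(G, W) = 4 (M(G, W) = (-2)² = 4)
L(c) = -20
t(P, H) = -20
S(v, w) = -20
√(S(M(8, 11), -143) - 12867) = √(-20 - 12867) = √(-12887) = 7*I*√263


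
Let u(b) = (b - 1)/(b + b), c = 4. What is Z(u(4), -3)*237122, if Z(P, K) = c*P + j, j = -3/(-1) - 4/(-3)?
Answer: 4149635/3 ≈ 1.3832e+6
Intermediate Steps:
j = 13/3 (j = -3*(-1) - 4*(-⅓) = 3 + 4/3 = 13/3 ≈ 4.3333)
u(b) = (-1 + b)/(2*b) (u(b) = (-1 + b)/((2*b)) = (-1 + b)*(1/(2*b)) = (-1 + b)/(2*b))
Z(P, K) = 13/3 + 4*P (Z(P, K) = 4*P + 13/3 = 13/3 + 4*P)
Z(u(4), -3)*237122 = (13/3 + 4*((½)*(-1 + 4)/4))*237122 = (13/3 + 4*((½)*(¼)*3))*237122 = (13/3 + 4*(3/8))*237122 = (13/3 + 3/2)*237122 = (35/6)*237122 = 4149635/3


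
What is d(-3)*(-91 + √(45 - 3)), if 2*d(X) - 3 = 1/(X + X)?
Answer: -1547/12 + 17*√42/12 ≈ -119.74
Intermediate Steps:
d(X) = 3/2 + 1/(4*X) (d(X) = 3/2 + 1/(2*(X + X)) = 3/2 + 1/(2*((2*X))) = 3/2 + (1/(2*X))/2 = 3/2 + 1/(4*X))
d(-3)*(-91 + √(45 - 3)) = ((¼)*(1 + 6*(-3))/(-3))*(-91 + √(45 - 3)) = ((¼)*(-⅓)*(1 - 18))*(-91 + √42) = ((¼)*(-⅓)*(-17))*(-91 + √42) = 17*(-91 + √42)/12 = -1547/12 + 17*√42/12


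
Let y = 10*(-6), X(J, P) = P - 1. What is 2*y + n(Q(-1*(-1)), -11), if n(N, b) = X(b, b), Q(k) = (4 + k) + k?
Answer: -132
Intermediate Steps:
Q(k) = 4 + 2*k
X(J, P) = -1 + P
n(N, b) = -1 + b
y = -60
2*y + n(Q(-1*(-1)), -11) = 2*(-60) + (-1 - 11) = -120 - 12 = -132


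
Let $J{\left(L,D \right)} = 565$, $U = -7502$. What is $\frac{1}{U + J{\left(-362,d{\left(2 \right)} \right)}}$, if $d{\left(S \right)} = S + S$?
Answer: $- \frac{1}{6937} \approx -0.00014415$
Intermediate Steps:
$d{\left(S \right)} = 2 S$
$\frac{1}{U + J{\left(-362,d{\left(2 \right)} \right)}} = \frac{1}{-7502 + 565} = \frac{1}{-6937} = - \frac{1}{6937}$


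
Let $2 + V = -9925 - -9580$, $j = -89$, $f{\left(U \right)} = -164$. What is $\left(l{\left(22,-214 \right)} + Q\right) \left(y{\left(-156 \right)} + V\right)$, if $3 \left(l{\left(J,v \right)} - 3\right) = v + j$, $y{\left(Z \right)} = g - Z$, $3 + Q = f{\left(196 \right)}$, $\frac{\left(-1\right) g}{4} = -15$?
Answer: $34715$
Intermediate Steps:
$g = 60$ ($g = \left(-4\right) \left(-15\right) = 60$)
$V = -347$ ($V = -2 - 345 = -347$)
$Q = -167$ ($Q = -3 - 164 = -167$)
$y{\left(Z \right)} = 60 - Z$
$l{\left(J,v \right)} = - \frac{80}{3} + \frac{v}{3}$ ($l{\left(J,v \right)} = 3 + \frac{v - 89}{3} = 3 + \frac{-89 + v}{3} = 3 + \left(- \frac{89}{3} + \frac{v}{3}\right) = - \frac{80}{3} + \frac{v}{3}$)
$\left(l{\left(22,-214 \right)} + Q\right) \left(y{\left(-156 \right)} + V\right) = \left(\left(- \frac{80}{3} + \frac{1}{3} \left(-214\right)\right) - 167\right) \left(\left(60 - -156\right) - 347\right) = \left(\left(- \frac{80}{3} - \frac{214}{3}\right) - 167\right) \left(\left(60 + 156\right) - 347\right) = \left(-98 - 167\right) \left(216 - 347\right) = \left(-265\right) \left(-131\right) = 34715$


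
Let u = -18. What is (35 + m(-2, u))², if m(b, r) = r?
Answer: 289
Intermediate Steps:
(35 + m(-2, u))² = (35 - 18)² = 17² = 289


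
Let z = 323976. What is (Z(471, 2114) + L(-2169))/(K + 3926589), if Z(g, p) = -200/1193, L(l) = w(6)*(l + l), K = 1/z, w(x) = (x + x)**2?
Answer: -241437896690496/1517639873252945 ≈ -0.15909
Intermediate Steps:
w(x) = 4*x**2 (w(x) = (2*x)**2 = 4*x**2)
K = 1/323976 ≈ 3.0866e-6
L(l) = 288*l (L(l) = (4*6**2)*(l + l) = (4*36)*(2*l) = 144*(2*l) = 288*l)
Z(g, p) = -200/1193 (Z(g, p) = -200*1/1193 = -200/1193)
(Z(471, 2114) + L(-2169))/(K + 3926589) = (-200/1193 + 288*(-2169))/(1/323976 + 3926589) = (-200/1193 - 624672)/(1272120597865/323976) = -745233896/1193*323976/1272120597865 = -241437896690496/1517639873252945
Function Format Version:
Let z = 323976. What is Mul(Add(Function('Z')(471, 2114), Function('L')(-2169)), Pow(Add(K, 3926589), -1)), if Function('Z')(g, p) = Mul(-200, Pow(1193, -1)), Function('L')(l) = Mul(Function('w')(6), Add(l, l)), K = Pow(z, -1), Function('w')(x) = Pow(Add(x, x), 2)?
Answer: Rational(-241437896690496, 1517639873252945) ≈ -0.15909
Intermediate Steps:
Function('w')(x) = Mul(4, Pow(x, 2)) (Function('w')(x) = Pow(Mul(2, x), 2) = Mul(4, Pow(x, 2)))
K = Rational(1, 323976) (K = Pow(323976, -1) = Rational(1, 323976) ≈ 3.0866e-6)
Function('L')(l) = Mul(288, l) (Function('L')(l) = Mul(Mul(4, Pow(6, 2)), Add(l, l)) = Mul(Mul(4, 36), Mul(2, l)) = Mul(144, Mul(2, l)) = Mul(288, l))
Function('Z')(g, p) = Rational(-200, 1193) (Function('Z')(g, p) = Mul(-200, Rational(1, 1193)) = Rational(-200, 1193))
Mul(Add(Function('Z')(471, 2114), Function('L')(-2169)), Pow(Add(K, 3926589), -1)) = Mul(Add(Rational(-200, 1193), Mul(288, -2169)), Pow(Add(Rational(1, 323976), 3926589), -1)) = Mul(Add(Rational(-200, 1193), -624672), Pow(Rational(1272120597865, 323976), -1)) = Mul(Rational(-745233896, 1193), Rational(323976, 1272120597865)) = Rational(-241437896690496, 1517639873252945)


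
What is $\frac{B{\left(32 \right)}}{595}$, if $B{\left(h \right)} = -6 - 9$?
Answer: $- \frac{3}{119} \approx -0.02521$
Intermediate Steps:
$B{\left(h \right)} = -15$ ($B{\left(h \right)} = -6 - 9 = -15$)
$\frac{B{\left(32 \right)}}{595} = - \frac{15}{595} = \left(-15\right) \frac{1}{595} = - \frac{3}{119}$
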